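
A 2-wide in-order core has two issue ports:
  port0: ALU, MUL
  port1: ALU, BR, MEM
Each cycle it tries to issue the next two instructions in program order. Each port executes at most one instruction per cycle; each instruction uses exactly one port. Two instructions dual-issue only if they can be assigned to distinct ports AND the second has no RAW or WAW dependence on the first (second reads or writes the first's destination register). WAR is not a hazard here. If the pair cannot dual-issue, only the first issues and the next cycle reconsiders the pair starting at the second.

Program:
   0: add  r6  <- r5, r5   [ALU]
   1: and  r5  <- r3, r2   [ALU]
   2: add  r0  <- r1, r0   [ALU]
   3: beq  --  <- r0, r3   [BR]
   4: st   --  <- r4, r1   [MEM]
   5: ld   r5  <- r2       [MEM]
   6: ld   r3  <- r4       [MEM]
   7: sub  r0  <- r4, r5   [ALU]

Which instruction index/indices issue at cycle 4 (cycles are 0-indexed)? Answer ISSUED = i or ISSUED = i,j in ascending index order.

c0: i0+i1 add/and  2-wide
c1: i2 add  RAW r0
c2: i3 beq  no-port BR/MEM
c3: i4 st  no-port MEM/MEM
c4: i5 ld  no-port MEM/MEM
c5: i6+i7 ld/sub  2-wide

ISSUED = 5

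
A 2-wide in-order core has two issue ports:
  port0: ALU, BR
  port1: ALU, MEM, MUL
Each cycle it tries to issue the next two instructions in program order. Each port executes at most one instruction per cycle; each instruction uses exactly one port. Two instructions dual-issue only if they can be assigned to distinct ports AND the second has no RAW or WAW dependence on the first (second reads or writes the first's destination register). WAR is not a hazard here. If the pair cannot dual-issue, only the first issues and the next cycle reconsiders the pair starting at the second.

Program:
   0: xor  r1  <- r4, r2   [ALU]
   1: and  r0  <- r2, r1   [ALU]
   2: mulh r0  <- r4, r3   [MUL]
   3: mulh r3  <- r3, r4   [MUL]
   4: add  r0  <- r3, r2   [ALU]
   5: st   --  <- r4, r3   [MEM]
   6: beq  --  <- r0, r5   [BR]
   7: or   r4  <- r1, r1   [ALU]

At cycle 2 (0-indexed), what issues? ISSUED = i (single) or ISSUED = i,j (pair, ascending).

ISSUED = 2

t=0 i0:xor ; RAW r1
t=1 i1:and ; WAW r0
t=2 i2:mulh ; no-port MUL/MUL
t=3 i3:mulh ; RAW r3
t=4 i4,i5:add st ; 2-wide
t=5 i6,i7:beq or ; 2-wide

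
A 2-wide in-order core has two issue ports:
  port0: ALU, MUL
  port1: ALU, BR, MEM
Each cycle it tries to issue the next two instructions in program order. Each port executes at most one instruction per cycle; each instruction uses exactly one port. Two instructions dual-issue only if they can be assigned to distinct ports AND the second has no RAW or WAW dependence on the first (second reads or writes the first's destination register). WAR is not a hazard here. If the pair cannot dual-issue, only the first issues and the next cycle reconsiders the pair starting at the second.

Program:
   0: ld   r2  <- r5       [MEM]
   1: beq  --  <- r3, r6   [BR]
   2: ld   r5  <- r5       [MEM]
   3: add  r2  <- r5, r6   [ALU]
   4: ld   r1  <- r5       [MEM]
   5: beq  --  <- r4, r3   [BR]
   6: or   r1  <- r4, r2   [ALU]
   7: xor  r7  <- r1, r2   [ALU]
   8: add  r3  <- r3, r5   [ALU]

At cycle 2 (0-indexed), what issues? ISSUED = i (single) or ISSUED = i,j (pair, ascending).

  cy0 -> i0 (ld.MEM) no-port MEM/BR
  cy1 -> i1 (beq.BR) no-port BR/MEM
  cy2 -> i2 (ld.MEM) RAW r5
  cy3 -> i3,i4 (add.ALU ld.MEM) pair
  cy4 -> i5,i6 (beq.BR or.ALU) pair
  cy5 -> i7,i8 (xor.ALU add.ALU) pair

ISSUED = 2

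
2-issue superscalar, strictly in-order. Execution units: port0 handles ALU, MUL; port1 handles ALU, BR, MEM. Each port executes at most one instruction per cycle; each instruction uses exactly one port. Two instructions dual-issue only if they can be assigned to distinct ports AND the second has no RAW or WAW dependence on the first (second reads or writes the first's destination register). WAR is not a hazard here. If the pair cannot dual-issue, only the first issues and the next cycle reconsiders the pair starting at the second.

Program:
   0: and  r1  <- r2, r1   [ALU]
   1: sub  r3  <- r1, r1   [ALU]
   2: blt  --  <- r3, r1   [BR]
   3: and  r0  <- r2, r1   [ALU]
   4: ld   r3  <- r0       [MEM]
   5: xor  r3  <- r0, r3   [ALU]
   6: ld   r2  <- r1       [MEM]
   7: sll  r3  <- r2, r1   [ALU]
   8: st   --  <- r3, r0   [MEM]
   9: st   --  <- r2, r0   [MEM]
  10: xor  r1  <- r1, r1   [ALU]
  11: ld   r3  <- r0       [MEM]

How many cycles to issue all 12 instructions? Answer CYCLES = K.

c0: i0 and  RAW r1
c1: i1 sub  RAW r3
c2: i2&i3 blt;and  pair
c3: i4 ld  RAW+WAW r3
c4: i5&i6 xor;ld  pair
c5: i7 sll  RAW r3
c6: i8 st  no-port MEM/MEM
c7: i9&i10 st;xor  pair
c8: i11 ld  tail

CYCLES = 9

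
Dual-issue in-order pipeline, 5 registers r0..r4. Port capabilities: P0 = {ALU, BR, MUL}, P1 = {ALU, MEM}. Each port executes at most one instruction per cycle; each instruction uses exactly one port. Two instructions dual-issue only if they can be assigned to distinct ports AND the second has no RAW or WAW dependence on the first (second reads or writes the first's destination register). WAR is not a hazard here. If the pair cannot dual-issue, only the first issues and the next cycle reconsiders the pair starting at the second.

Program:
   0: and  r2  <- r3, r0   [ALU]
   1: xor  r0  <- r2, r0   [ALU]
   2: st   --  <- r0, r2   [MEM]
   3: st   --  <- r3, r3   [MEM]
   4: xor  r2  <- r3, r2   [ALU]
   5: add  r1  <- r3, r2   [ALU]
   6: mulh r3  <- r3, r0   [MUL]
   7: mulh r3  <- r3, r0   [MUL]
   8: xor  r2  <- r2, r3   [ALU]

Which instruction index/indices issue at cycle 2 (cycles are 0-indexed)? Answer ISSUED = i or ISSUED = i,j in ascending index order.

  cy0 -> i0 (and) RAW r2
  cy1 -> i1 (xor) RAW r0
  cy2 -> i2 (st) no-port MEM/MEM
  cy3 -> i3/i4 (st+xor) pair
  cy4 -> i5/i6 (add+mulh) pair
  cy5 -> i7 (mulh) RAW r3
  cy6 -> i8 (xor) tail

ISSUED = 2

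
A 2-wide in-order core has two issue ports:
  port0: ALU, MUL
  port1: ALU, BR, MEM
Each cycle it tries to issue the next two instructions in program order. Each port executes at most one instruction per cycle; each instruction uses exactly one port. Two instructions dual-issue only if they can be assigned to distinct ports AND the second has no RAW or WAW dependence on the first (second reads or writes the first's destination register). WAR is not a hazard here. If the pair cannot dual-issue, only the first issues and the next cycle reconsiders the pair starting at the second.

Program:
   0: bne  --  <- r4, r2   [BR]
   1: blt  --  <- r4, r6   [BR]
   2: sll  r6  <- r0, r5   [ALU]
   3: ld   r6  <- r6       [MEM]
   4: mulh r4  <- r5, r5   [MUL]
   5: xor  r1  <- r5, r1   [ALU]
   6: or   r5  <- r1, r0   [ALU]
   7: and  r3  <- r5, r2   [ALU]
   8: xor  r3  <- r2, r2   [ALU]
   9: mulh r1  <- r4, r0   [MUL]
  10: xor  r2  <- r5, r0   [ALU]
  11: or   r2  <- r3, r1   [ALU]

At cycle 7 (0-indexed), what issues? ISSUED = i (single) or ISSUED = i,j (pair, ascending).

t=0 i0:bne.BR ; no-port BR/BR
t=1 i1/i2:blt.BR;sll.ALU ; 2-wide
t=2 i3/i4:ld.MEM;mulh.MUL ; 2-wide
t=3 i5:xor.ALU ; RAW r1
t=4 i6:or.ALU ; RAW r5
t=5 i7:and.ALU ; WAW r3
t=6 i8/i9:xor.ALU;mulh.MUL ; 2-wide
t=7 i10:xor.ALU ; WAW r2
t=8 i11:or.ALU ; tail

ISSUED = 10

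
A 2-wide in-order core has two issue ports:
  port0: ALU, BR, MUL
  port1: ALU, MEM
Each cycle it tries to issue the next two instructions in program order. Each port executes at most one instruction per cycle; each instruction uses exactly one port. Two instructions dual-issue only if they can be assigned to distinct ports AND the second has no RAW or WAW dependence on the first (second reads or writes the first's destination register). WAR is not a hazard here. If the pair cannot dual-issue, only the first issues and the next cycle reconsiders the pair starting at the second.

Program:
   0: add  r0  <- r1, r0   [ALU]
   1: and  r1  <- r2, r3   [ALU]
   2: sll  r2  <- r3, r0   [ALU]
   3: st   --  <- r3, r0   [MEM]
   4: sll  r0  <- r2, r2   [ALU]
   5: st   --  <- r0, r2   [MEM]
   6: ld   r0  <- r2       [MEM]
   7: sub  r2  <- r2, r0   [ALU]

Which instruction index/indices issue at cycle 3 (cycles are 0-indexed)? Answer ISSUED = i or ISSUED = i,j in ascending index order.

0. add.ALU;and.ALU @i0,i1  | pair
1. sll.ALU;st.MEM @i2,i3  | pair
2. sll.ALU @i4  | RAW r0
3. st.MEM @i5  | no-port MEM/MEM
4. ld.MEM @i6  | RAW r0
5. sub.ALU @i7  | tail

ISSUED = 5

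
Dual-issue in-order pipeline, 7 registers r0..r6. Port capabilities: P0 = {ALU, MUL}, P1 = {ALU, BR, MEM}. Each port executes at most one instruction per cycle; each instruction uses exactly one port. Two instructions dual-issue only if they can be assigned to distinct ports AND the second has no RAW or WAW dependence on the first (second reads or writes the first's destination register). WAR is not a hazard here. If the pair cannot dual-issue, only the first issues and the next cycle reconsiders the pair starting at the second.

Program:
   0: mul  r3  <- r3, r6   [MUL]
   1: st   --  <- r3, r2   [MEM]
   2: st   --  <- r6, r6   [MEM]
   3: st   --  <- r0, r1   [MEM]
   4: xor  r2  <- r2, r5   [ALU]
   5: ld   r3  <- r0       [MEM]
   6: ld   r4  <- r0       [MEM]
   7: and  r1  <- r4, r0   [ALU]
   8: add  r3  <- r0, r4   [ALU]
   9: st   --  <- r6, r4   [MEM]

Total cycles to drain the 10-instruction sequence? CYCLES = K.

CYCLES = 8

0. mul.MUL @i0  | RAW r3
1. st.MEM @i1  | no-port MEM/MEM
2. st.MEM @i2  | no-port MEM/MEM
3. st.MEM/xor.ALU @i3&i4  | 2-wide
4. ld.MEM @i5  | no-port MEM/MEM
5. ld.MEM @i6  | RAW r4
6. and.ALU/add.ALU @i7&i8  | 2-wide
7. st.MEM @i9  | tail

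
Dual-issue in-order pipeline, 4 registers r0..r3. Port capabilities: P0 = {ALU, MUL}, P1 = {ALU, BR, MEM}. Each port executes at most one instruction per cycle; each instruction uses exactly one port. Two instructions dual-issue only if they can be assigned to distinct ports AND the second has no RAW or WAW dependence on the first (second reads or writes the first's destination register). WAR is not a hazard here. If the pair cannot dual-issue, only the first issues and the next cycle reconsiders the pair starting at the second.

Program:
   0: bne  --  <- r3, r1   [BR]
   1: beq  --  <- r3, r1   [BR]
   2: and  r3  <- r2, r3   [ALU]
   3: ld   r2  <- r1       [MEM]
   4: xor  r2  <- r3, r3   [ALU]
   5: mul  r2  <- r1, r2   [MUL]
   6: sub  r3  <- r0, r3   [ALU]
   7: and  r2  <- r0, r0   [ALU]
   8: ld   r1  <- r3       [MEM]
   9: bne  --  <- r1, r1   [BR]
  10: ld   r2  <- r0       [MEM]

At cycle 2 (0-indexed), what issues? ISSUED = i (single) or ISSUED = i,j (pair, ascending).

ISSUED = 3

#0 head=0: bne i0 no-port BR/BR
#1 head=1: beq and i1+i2 2-wide
#2 head=3: ld i3 WAW r2
#3 head=4: xor i4 RAW+WAW r2
#4 head=5: mul sub i5+i6 2-wide
#5 head=7: and ld i7+i8 2-wide
#6 head=9: bne i9 no-port BR/MEM
#7 head=10: ld i10 tail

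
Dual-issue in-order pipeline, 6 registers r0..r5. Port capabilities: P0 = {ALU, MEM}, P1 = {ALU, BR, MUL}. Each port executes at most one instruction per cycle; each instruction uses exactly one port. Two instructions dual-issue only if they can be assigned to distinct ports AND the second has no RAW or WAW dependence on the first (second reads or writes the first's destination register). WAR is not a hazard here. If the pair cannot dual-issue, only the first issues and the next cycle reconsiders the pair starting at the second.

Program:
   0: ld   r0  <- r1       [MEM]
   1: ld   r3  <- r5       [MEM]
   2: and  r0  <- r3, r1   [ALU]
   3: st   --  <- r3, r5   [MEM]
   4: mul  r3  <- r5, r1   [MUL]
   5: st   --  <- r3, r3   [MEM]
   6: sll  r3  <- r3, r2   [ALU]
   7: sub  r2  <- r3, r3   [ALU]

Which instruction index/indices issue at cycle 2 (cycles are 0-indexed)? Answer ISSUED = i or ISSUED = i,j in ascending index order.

t=0 i0:ld.MEM ; no-port MEM/MEM
t=1 i1:ld.MEM ; RAW r3
t=2 i2+i3:and.ALU/st.MEM ; dual
t=3 i4:mul.MUL ; RAW r3
t=4 i5+i6:st.MEM/sll.ALU ; dual
t=5 i7:sub.ALU ; tail

ISSUED = 2,3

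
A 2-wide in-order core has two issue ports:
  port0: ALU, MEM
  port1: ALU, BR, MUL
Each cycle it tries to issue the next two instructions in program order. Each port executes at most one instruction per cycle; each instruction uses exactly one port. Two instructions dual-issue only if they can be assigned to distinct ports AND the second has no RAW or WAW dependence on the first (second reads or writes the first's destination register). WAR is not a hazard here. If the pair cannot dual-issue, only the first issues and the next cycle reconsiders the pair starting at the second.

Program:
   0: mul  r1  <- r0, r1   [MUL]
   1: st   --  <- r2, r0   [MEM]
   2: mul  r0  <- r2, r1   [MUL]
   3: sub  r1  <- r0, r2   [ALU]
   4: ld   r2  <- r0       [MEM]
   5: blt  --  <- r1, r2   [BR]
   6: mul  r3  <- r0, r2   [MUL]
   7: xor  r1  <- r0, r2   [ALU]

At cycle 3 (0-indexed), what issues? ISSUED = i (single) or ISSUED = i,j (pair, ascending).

ISSUED = 5

  cy0 -> i0/i1 (mul.MUL st.MEM) 2-wide
  cy1 -> i2 (mul.MUL) RAW r0
  cy2 -> i3/i4 (sub.ALU ld.MEM) 2-wide
  cy3 -> i5 (blt.BR) no-port BR/MUL
  cy4 -> i6/i7 (mul.MUL xor.ALU) 2-wide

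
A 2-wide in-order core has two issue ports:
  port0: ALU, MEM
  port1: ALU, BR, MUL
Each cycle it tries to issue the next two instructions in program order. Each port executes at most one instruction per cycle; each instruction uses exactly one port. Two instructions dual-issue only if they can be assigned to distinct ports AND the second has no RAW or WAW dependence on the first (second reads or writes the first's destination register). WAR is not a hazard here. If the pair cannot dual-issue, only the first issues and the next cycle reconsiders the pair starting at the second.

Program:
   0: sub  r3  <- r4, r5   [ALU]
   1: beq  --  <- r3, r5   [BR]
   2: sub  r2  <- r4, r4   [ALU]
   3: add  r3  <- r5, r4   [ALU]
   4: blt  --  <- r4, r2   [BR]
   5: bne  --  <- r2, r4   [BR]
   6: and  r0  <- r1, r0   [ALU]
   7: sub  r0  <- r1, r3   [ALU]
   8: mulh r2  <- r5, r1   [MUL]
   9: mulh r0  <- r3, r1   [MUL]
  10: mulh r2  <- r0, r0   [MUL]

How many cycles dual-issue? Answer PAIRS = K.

PAIRS = 4

0. sub @i0  | RAW r3
1. beq sub @i1&i2  | dual
2. add blt @i3&i4  | dual
3. bne and @i5&i6  | dual
4. sub mulh @i7&i8  | dual
5. mulh @i9  | no-port MUL/MUL
6. mulh @i10  | tail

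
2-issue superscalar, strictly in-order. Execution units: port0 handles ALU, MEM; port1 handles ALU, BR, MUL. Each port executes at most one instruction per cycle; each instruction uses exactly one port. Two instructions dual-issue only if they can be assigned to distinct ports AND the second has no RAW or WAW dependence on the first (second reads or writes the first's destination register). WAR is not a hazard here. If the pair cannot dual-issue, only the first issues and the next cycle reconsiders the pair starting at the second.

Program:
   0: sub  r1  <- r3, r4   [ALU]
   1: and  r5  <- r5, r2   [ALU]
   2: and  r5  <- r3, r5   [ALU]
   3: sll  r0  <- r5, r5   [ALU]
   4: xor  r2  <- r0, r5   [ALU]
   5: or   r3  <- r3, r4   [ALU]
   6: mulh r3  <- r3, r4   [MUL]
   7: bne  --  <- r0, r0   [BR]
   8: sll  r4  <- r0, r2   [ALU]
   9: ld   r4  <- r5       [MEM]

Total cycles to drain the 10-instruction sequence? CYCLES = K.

CYCLES = 7

0. sub.ALU/and.ALU @i0,i1  | 2-wide
1. and.ALU @i2  | RAW r5
2. sll.ALU @i3  | RAW r0
3. xor.ALU/or.ALU @i4,i5  | 2-wide
4. mulh.MUL @i6  | no-port MUL/BR
5. bne.BR/sll.ALU @i7,i8  | 2-wide
6. ld.MEM @i9  | tail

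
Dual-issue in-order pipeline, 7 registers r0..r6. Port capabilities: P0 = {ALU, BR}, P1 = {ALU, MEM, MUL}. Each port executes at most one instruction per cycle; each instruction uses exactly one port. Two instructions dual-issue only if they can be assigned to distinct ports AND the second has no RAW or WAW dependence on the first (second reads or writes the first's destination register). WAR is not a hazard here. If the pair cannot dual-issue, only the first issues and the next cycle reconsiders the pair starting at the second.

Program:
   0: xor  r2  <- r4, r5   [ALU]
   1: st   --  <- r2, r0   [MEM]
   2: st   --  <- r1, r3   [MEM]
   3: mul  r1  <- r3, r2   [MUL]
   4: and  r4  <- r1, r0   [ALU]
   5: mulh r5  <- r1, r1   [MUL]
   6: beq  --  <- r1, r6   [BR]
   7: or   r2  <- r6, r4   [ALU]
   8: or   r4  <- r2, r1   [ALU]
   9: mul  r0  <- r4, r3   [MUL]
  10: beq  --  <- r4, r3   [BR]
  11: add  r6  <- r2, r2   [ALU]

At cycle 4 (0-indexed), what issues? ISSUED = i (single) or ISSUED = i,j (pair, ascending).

#0 head=0: xor.ALU i0 RAW r2
#1 head=1: st.MEM i1 no-port MEM/MEM
#2 head=2: st.MEM i2 no-port MEM/MUL
#3 head=3: mul.MUL i3 RAW r1
#4 head=4: and.ALU mulh.MUL i4/i5 pair
#5 head=6: beq.BR or.ALU i6/i7 pair
#6 head=8: or.ALU i8 RAW r4
#7 head=9: mul.MUL beq.BR i9/i10 pair
#8 head=11: add.ALU i11 tail

ISSUED = 4,5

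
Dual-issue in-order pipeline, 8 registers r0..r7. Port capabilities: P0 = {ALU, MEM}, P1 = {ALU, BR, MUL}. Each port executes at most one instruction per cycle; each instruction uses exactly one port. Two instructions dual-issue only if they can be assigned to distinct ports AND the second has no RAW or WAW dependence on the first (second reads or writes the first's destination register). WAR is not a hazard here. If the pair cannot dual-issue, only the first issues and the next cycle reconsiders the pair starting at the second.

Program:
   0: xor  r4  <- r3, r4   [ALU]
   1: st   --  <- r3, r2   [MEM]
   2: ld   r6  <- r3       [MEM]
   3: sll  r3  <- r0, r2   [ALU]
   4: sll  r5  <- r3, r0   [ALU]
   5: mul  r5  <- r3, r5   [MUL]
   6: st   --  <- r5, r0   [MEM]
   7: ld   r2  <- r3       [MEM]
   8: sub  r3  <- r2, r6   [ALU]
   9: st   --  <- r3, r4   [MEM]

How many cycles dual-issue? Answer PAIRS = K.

PAIRS = 2

0. xor st @i0,i1  | 2-wide
1. ld sll @i2,i3  | 2-wide
2. sll @i4  | RAW+WAW r5
3. mul @i5  | RAW r5
4. st @i6  | no-port MEM/MEM
5. ld @i7  | RAW r2
6. sub @i8  | RAW r3
7. st @i9  | tail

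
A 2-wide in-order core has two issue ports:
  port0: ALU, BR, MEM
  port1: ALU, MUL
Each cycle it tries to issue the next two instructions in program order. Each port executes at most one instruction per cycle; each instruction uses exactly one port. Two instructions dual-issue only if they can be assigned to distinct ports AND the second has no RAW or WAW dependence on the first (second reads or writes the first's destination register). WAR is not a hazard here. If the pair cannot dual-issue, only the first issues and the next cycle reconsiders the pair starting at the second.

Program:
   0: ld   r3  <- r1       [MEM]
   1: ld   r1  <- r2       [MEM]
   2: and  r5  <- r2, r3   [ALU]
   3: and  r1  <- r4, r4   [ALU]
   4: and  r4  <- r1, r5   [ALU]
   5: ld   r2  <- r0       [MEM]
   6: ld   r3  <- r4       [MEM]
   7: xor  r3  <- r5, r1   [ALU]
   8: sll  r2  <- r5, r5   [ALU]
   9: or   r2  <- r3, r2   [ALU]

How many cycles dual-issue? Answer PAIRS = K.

PAIRS = 3

  cy0 -> i0 (ld) no-port MEM/MEM
  cy1 -> i1/i2 (ld;and) pair
  cy2 -> i3 (and) RAW r1
  cy3 -> i4/i5 (and;ld) pair
  cy4 -> i6 (ld) WAW r3
  cy5 -> i7/i8 (xor;sll) pair
  cy6 -> i9 (or) tail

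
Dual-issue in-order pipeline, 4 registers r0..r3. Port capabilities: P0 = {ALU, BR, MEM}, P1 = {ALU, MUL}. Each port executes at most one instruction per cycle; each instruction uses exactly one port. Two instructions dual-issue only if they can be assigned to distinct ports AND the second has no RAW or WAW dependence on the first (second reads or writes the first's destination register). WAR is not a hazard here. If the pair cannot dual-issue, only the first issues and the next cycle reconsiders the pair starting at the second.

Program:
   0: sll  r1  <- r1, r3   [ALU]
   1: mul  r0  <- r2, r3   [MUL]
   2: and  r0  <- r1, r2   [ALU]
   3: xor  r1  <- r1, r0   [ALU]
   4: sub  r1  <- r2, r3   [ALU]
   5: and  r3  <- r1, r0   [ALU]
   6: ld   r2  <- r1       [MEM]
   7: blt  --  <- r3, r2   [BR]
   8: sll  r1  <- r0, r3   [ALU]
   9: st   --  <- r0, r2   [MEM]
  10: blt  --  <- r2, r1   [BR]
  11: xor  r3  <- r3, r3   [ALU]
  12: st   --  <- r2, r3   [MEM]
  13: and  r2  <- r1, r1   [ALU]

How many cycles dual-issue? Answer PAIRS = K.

  cy0 -> i0+i1 (sll;mul) dual
  cy1 -> i2 (and) RAW r0
  cy2 -> i3 (xor) WAW r1
  cy3 -> i4 (sub) RAW r1
  cy4 -> i5+i6 (and;ld) dual
  cy5 -> i7+i8 (blt;sll) dual
  cy6 -> i9 (st) no-port MEM/BR
  cy7 -> i10+i11 (blt;xor) dual
  cy8 -> i12+i13 (st;and) dual

PAIRS = 5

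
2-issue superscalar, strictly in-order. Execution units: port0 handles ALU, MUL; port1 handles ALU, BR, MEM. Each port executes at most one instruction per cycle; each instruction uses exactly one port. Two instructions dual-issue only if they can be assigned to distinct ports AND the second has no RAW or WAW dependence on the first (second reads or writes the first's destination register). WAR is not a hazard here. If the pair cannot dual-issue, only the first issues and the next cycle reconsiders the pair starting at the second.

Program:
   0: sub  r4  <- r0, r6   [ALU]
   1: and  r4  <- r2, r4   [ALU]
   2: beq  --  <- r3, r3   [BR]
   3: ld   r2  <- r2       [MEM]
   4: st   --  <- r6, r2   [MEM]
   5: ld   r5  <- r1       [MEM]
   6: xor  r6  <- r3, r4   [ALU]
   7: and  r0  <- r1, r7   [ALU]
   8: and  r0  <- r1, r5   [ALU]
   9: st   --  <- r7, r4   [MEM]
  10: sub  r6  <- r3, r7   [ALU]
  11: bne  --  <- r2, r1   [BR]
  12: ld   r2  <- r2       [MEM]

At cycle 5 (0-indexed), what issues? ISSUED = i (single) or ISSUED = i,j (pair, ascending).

t=0 i0:sub ; RAW+WAW r4
t=1 i1+i2:and+beq ; dual
t=2 i3:ld ; no-port MEM/MEM
t=3 i4:st ; no-port MEM/MEM
t=4 i5+i6:ld+xor ; dual
t=5 i7:and ; WAW r0
t=6 i8+i9:and+st ; dual
t=7 i10+i11:sub+bne ; dual
t=8 i12:ld ; tail

ISSUED = 7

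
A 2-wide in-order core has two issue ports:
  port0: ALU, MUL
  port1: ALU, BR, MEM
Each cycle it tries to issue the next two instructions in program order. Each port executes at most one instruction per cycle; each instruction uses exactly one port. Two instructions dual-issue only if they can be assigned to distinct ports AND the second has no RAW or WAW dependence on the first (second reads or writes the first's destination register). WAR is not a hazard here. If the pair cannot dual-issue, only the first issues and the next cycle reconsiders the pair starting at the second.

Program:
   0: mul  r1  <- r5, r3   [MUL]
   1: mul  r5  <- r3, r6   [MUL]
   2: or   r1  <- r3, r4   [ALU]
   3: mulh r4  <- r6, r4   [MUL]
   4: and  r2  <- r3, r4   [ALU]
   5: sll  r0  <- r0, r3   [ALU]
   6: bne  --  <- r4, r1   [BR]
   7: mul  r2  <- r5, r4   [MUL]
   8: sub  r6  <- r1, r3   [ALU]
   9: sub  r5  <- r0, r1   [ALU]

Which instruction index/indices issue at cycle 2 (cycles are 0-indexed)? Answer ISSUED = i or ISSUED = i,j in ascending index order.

ISSUED = 3

[0] i0  mul  -- no-port MUL/MUL
[1] i1+i2  mul/or  -- pair
[2] i3  mulh  -- RAW r4
[3] i4+i5  and/sll  -- pair
[4] i6+i7  bne/mul  -- pair
[5] i8+i9  sub/sub  -- pair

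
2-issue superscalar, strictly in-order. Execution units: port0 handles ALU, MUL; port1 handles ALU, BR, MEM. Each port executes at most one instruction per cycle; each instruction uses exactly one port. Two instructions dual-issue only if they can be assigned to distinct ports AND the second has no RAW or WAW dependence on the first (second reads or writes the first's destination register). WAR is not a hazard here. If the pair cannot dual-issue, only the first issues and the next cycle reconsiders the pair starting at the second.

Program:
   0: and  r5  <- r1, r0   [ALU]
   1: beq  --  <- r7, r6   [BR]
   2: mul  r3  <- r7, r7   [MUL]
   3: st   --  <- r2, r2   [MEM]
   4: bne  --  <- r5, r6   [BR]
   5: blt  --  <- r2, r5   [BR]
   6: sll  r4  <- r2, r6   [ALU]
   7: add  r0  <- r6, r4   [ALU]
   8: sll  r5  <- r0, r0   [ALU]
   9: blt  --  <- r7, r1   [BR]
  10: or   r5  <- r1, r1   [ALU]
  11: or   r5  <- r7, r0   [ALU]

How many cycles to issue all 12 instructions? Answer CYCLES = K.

c0: i0&i1 and.ALU/beq.BR  dual
c1: i2&i3 mul.MUL/st.MEM  dual
c2: i4 bne.BR  no-port BR/BR
c3: i5&i6 blt.BR/sll.ALU  dual
c4: i7 add.ALU  RAW r0
c5: i8&i9 sll.ALU/blt.BR  dual
c6: i10 or.ALU  WAW r5
c7: i11 or.ALU  tail

CYCLES = 8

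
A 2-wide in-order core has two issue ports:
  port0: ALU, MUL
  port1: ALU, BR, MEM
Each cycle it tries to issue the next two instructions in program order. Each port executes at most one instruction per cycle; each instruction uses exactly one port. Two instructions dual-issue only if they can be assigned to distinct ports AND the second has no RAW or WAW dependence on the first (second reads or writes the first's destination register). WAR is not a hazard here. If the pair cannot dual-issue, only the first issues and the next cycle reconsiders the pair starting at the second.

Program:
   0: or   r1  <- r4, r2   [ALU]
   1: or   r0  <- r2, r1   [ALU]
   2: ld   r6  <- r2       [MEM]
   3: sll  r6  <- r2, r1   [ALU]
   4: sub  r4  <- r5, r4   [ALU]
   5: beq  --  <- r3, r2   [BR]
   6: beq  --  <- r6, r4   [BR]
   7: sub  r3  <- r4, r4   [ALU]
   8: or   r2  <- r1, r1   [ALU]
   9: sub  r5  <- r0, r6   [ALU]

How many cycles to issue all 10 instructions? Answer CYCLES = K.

CYCLES = 6

c0: i0 or  RAW r1
c1: i1&i2 or;ld  dual
c2: i3&i4 sll;sub  dual
c3: i5 beq  no-port BR/BR
c4: i6&i7 beq;sub  dual
c5: i8&i9 or;sub  dual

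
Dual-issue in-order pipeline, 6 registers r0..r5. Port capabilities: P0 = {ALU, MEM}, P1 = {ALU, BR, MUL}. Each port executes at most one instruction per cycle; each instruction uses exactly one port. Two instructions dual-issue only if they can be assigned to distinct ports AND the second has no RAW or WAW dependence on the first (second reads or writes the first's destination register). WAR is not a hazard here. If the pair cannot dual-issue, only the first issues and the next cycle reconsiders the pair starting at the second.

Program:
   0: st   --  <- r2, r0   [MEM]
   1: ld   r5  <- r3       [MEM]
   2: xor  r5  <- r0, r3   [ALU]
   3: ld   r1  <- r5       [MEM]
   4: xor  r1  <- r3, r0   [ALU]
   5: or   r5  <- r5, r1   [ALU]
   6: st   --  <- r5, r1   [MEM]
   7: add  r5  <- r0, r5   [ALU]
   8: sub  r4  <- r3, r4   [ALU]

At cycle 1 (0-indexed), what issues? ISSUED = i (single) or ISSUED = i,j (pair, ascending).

ISSUED = 1

[0] i0  st.MEM  -- no-port MEM/MEM
[1] i1  ld.MEM  -- WAW r5
[2] i2  xor.ALU  -- RAW r5
[3] i3  ld.MEM  -- WAW r1
[4] i4  xor.ALU  -- RAW r1
[5] i5  or.ALU  -- RAW r5
[6] i6/i7  st.MEM+add.ALU  -- 2-wide
[7] i8  sub.ALU  -- tail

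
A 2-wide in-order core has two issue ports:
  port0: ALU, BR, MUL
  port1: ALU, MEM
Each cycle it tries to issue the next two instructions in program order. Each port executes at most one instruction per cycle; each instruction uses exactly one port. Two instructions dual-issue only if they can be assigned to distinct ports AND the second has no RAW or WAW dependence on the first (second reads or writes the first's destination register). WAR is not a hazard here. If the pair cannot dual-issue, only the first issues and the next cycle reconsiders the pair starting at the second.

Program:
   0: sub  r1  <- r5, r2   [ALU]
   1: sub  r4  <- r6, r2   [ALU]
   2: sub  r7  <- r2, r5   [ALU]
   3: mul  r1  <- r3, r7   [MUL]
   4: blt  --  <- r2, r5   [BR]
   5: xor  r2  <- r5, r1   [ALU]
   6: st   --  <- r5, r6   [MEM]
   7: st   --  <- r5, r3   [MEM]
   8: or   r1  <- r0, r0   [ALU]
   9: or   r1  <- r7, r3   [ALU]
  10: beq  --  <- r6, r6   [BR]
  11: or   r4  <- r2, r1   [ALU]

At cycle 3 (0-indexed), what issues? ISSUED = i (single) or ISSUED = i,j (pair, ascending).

ISSUED = 4,5

[0] i0,i1  sub.ALU sub.ALU  -- 2-wide
[1] i2  sub.ALU  -- RAW r7
[2] i3  mul.MUL  -- no-port MUL/BR
[3] i4,i5  blt.BR xor.ALU  -- 2-wide
[4] i6  st.MEM  -- no-port MEM/MEM
[5] i7,i8  st.MEM or.ALU  -- 2-wide
[6] i9,i10  or.ALU beq.BR  -- 2-wide
[7] i11  or.ALU  -- tail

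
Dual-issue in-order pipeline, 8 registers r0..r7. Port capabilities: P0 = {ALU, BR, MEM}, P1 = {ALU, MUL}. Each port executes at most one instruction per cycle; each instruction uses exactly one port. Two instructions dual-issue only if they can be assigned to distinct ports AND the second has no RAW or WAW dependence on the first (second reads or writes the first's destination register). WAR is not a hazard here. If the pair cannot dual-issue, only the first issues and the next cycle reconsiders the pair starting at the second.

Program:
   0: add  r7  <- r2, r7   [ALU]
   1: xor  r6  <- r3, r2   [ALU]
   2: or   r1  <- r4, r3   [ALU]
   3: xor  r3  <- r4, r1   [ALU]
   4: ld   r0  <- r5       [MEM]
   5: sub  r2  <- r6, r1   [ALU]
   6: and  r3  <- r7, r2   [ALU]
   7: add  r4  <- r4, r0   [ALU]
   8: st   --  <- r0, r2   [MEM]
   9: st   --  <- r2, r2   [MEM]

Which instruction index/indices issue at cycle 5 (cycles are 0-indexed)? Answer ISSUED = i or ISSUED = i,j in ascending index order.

ISSUED = 8

#0 head=0: add.ALU;xor.ALU i0+i1 dual
#1 head=2: or.ALU i2 RAW r1
#2 head=3: xor.ALU;ld.MEM i3+i4 dual
#3 head=5: sub.ALU i5 RAW r2
#4 head=6: and.ALU;add.ALU i6+i7 dual
#5 head=8: st.MEM i8 no-port MEM/MEM
#6 head=9: st.MEM i9 tail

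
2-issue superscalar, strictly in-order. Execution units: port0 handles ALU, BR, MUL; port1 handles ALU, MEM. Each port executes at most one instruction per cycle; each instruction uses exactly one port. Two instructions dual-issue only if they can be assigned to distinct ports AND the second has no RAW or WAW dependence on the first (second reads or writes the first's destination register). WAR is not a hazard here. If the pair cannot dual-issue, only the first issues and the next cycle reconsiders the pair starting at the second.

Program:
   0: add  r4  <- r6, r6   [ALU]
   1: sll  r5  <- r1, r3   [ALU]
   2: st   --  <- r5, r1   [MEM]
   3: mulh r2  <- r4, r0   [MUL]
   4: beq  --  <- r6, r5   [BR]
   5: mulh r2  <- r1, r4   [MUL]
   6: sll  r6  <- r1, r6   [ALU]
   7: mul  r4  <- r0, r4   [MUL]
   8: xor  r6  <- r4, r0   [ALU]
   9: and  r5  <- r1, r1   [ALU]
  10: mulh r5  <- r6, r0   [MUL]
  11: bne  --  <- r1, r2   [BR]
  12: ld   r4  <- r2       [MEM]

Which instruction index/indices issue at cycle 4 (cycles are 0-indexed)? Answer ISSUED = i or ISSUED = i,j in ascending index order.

ISSUED = 7

c0: i0,i1 add.ALU;sll.ALU  pair
c1: i2,i3 st.MEM;mulh.MUL  pair
c2: i4 beq.BR  no-port BR/MUL
c3: i5,i6 mulh.MUL;sll.ALU  pair
c4: i7 mul.MUL  RAW r4
c5: i8,i9 xor.ALU;and.ALU  pair
c6: i10 mulh.MUL  no-port MUL/BR
c7: i11,i12 bne.BR;ld.MEM  pair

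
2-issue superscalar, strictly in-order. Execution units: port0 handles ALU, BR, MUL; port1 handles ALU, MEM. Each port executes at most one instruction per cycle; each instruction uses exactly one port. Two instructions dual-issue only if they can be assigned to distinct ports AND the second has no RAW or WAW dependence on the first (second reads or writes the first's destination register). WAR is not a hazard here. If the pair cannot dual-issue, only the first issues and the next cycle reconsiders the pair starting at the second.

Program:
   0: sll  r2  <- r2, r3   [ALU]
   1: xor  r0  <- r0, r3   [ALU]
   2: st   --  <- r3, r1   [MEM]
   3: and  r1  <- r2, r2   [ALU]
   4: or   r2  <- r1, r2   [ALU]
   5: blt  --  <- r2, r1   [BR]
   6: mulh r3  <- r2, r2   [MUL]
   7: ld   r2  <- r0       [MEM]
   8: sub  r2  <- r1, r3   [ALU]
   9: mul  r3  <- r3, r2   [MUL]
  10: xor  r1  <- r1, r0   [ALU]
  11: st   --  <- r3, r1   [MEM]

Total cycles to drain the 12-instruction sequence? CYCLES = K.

CYCLES = 8

c0: i0/i1 sll.ALU;xor.ALU  2-wide
c1: i2/i3 st.MEM;and.ALU  2-wide
c2: i4 or.ALU  RAW r2
c3: i5 blt.BR  no-port BR/MUL
c4: i6/i7 mulh.MUL;ld.MEM  2-wide
c5: i8 sub.ALU  RAW r2
c6: i9/i10 mul.MUL;xor.ALU  2-wide
c7: i11 st.MEM  tail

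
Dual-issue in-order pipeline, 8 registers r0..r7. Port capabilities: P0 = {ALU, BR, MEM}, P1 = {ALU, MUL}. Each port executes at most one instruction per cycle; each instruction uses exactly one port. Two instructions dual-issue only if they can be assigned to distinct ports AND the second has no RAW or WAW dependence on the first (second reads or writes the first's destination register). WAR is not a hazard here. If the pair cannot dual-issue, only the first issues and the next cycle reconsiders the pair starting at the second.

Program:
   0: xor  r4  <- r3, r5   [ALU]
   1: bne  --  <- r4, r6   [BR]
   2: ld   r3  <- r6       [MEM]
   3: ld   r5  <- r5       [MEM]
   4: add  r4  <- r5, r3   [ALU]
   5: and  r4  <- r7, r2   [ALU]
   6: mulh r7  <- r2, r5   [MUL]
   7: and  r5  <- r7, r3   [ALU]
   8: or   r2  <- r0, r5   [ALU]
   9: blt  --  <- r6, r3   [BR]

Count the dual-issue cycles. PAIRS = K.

PAIRS = 2

#0 head=0: xor.ALU i0 RAW r4
#1 head=1: bne.BR i1 no-port BR/MEM
#2 head=2: ld.MEM i2 no-port MEM/MEM
#3 head=3: ld.MEM i3 RAW r5
#4 head=4: add.ALU i4 WAW r4
#5 head=5: and.ALU+mulh.MUL i5/i6 dual
#6 head=7: and.ALU i7 RAW r5
#7 head=8: or.ALU+blt.BR i8/i9 dual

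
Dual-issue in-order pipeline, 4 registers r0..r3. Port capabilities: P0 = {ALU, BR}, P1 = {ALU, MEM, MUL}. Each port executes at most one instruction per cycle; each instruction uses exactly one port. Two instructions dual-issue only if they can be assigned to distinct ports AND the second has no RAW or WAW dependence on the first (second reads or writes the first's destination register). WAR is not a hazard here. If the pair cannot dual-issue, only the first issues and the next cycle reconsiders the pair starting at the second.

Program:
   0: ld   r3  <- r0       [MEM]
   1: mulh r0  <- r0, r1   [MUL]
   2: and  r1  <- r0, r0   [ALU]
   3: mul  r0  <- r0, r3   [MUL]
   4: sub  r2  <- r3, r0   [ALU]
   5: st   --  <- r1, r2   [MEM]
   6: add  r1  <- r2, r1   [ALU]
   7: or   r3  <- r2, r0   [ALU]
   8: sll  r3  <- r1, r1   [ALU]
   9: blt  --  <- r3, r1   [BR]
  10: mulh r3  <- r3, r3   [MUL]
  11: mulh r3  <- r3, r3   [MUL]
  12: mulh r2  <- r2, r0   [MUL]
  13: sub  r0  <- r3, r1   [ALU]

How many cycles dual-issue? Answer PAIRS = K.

[0] i0  ld.MEM  -- no-port MEM/MUL
[1] i1  mulh.MUL  -- RAW r0
[2] i2+i3  and.ALU mul.MUL  -- dual
[3] i4  sub.ALU  -- RAW r2
[4] i5+i6  st.MEM add.ALU  -- dual
[5] i7  or.ALU  -- WAW r3
[6] i8  sll.ALU  -- RAW r3
[7] i9+i10  blt.BR mulh.MUL  -- dual
[8] i11  mulh.MUL  -- no-port MUL/MUL
[9] i12+i13  mulh.MUL sub.ALU  -- dual

PAIRS = 4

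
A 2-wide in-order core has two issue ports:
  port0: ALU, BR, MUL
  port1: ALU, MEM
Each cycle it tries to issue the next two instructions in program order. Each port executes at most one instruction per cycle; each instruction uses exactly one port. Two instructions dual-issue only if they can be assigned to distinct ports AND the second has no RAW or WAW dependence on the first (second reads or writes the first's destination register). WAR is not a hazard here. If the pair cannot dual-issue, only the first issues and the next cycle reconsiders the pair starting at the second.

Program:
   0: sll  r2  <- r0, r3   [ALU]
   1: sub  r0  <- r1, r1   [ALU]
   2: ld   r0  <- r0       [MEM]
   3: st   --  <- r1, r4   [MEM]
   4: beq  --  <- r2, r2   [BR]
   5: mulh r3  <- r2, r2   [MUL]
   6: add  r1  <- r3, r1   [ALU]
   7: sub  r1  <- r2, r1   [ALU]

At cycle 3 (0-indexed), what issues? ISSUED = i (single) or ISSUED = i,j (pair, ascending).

ISSUED = 5

c0: i0+i1 sll/sub  pair
c1: i2 ld  no-port MEM/MEM
c2: i3+i4 st/beq  pair
c3: i5 mulh  RAW r3
c4: i6 add  RAW+WAW r1
c5: i7 sub  tail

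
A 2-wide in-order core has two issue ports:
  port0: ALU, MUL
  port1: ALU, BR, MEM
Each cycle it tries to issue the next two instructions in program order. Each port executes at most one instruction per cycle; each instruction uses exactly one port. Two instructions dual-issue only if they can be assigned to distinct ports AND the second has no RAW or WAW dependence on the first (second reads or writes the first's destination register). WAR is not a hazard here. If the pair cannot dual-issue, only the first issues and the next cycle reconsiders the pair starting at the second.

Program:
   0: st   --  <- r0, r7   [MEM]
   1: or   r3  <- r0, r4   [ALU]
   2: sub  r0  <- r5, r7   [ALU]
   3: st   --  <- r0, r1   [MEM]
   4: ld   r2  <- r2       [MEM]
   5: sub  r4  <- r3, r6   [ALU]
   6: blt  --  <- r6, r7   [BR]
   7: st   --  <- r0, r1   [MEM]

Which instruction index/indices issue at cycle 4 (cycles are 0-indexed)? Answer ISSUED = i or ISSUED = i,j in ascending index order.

#0 head=0: st.MEM or.ALU i0+i1 pair
#1 head=2: sub.ALU i2 RAW r0
#2 head=3: st.MEM i3 no-port MEM/MEM
#3 head=4: ld.MEM sub.ALU i4+i5 pair
#4 head=6: blt.BR i6 no-port BR/MEM
#5 head=7: st.MEM i7 tail

ISSUED = 6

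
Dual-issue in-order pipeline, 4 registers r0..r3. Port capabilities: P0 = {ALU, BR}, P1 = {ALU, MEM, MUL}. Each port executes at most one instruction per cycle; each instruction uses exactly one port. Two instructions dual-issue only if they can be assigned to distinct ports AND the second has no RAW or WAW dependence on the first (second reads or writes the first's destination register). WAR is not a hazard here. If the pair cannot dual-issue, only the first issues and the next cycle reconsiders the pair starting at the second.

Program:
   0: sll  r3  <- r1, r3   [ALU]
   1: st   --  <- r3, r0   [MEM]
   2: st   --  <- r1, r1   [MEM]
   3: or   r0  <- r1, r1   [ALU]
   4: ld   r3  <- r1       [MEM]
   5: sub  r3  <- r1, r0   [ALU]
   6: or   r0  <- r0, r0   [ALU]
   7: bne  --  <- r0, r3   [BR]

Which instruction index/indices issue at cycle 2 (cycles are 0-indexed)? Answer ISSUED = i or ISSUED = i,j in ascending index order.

ISSUED = 2,3

t=0 i0:sll.ALU ; RAW r3
t=1 i1:st.MEM ; no-port MEM/MEM
t=2 i2&i3:st.MEM/or.ALU ; pair
t=3 i4:ld.MEM ; WAW r3
t=4 i5&i6:sub.ALU/or.ALU ; pair
t=5 i7:bne.BR ; tail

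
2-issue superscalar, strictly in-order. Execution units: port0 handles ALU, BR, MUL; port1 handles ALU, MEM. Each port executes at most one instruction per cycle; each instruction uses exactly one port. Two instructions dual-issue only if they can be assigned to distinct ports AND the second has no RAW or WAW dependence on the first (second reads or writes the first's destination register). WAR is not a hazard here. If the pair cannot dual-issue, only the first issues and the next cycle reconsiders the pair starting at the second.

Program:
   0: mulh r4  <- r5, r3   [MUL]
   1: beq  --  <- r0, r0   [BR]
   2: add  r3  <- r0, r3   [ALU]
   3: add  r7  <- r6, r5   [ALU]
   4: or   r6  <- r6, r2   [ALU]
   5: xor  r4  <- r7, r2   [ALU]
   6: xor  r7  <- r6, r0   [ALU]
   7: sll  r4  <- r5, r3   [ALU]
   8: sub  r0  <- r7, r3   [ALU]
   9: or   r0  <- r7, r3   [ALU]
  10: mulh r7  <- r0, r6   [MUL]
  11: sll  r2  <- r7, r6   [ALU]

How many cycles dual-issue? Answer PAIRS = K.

PAIRS = 4

[0] i0  mulh  -- no-port MUL/BR
[1] i1/i2  beq add  -- pair
[2] i3/i4  add or  -- pair
[3] i5/i6  xor xor  -- pair
[4] i7/i8  sll sub  -- pair
[5] i9  or  -- RAW r0
[6] i10  mulh  -- RAW r7
[7] i11  sll  -- tail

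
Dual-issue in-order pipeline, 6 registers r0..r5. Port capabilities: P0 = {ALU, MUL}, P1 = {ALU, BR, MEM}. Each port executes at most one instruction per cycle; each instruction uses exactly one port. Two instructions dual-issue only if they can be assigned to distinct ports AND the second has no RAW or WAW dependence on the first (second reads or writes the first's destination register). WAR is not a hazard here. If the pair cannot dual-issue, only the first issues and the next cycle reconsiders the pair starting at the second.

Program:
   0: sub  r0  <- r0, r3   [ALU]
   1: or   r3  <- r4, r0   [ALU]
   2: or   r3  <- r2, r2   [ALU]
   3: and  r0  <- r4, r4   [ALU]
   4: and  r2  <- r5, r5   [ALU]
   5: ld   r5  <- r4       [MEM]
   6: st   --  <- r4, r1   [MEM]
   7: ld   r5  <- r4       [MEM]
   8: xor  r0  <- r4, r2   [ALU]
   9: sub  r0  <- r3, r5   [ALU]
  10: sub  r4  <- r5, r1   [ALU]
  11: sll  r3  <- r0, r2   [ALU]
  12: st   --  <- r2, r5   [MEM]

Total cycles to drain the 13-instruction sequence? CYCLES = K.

0. sub.ALU @i0  | RAW r0
1. or.ALU @i1  | WAW r3
2. or.ALU and.ALU @i2/i3  | pair
3. and.ALU ld.MEM @i4/i5  | pair
4. st.MEM @i6  | no-port MEM/MEM
5. ld.MEM xor.ALU @i7/i8  | pair
6. sub.ALU sub.ALU @i9/i10  | pair
7. sll.ALU st.MEM @i11/i12  | pair

CYCLES = 8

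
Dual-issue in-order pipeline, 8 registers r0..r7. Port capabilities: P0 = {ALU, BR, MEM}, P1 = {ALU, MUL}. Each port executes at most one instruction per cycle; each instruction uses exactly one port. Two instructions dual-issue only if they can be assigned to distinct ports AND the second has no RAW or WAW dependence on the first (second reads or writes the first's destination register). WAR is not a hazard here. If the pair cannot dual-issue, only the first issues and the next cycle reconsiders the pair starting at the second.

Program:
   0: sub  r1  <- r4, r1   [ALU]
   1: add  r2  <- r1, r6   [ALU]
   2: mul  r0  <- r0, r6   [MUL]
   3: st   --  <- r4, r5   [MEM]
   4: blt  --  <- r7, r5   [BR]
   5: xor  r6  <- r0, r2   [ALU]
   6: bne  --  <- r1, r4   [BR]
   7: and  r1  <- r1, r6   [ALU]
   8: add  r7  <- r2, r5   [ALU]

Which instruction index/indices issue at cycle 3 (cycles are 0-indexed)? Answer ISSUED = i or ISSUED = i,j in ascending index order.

0. sub @i0  | RAW r1
1. add;mul @i1+i2  | dual
2. st @i3  | no-port MEM/BR
3. blt;xor @i4+i5  | dual
4. bne;and @i6+i7  | dual
5. add @i8  | tail

ISSUED = 4,5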